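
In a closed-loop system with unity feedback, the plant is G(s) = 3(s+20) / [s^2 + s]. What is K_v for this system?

The denominator has no term below s — 1 pole at s=0, type 1.
K_v = lim_{s→0} s·G(s) = 3·20 / 1 = 60.

60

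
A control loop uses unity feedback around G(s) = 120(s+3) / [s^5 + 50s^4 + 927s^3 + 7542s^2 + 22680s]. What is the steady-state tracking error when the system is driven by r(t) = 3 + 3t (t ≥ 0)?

189

Factoring s from the denominator leaves a polynomial with constant term 22680, so the system is type 1. Treating each term separately:
  • 3: tracked with zero error.
  • 3t: e_ss = 3/K_v with K_v=1/63 → 189.
Total e_ss = 189.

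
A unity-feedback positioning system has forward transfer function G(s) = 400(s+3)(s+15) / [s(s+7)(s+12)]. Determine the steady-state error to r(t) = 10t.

The open loop has one pole at the origin → type 1 system.
K_v = lim_{s→0} s·G(s) = 400·3·15 / (7·12) = 1500/7.
e_ss = 10/K_v = 10/(1500/7) = 7/150.

7/150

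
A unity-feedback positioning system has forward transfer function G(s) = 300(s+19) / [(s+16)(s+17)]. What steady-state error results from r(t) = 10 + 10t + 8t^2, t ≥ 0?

infinity

G(s) has no factors of s in the denominator, so the system is type 0. Treating each term separately:
  • 10: e_ss = 10/(1+K_p) with K_p=1425/68 → 680/1493.
  • 10t: a type-0 system cannot track it, e_ss → ∞.
  • 8t^2: a type-0 system cannot track it, e_ss → ∞.
The unbounded component dominates.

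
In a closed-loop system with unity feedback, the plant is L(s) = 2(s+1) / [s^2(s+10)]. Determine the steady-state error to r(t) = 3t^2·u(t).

Two free integrators in L(s): this is a type 2 system.
K_a = lim_{s→0} s^2·L(s) = 2·1 / (10) = 0.2.
r(t) = 3t^2 gives R(s) = 6/s^3.
e_ss = 6/K_a = 6/0.2 = 30.

30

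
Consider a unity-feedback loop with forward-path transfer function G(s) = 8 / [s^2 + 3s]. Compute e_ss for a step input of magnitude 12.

The denominator has no term below 3s — 1 pole at s=0, type 1.
A type-1 system has K_p = ∞, so it tracks a step input with zero steady-state error.

0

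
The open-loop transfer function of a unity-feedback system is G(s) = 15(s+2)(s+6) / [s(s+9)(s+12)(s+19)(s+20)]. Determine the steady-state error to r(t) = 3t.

684

G(s) has one factor of s in the denominator, so the system is type 1.
K_v = lim_{s→0} s·G(s) = 15·2·6 / (9·12·19·20) = 1/228.
e_ss = 3/K_v = 3/(1/228) = 684.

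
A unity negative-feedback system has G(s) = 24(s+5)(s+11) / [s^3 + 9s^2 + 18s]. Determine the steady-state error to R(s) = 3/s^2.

Factoring s from the denominator leaves a polynomial with constant term 18, so the system is type 1.
K_v = lim_{s→0} s·G(s) = 24·5·11 / 18 = 220/3.
e_ss = 3/K_v = 3/(220/3) = 9/220.

9/220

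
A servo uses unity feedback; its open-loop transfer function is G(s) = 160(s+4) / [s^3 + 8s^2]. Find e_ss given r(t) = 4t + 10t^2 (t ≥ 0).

Lowest-order denominator term is 8s^2, so the open loop has 2 poles at the origin → type 2 system. By superposition:
  • 4t: tracked with zero error.
  • 10t^2: e_ss = 20/K_a with K_a=80 → 0.25.
Total e_ss = 0.25.

0.25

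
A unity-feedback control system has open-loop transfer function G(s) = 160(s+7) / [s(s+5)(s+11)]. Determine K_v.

G(s) has one factor of s in the denominator, so the system is type 1.
K_v = lim_{s→0} s·G(s) = 160·7 / (5·11) = 224/11.

224/11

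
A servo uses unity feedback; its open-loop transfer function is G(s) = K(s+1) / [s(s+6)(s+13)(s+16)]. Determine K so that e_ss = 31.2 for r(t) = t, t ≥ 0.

System type = 1 (one pole at s=0).
K_v = lim_{s→0} s·G(s) = K·1 / (6·13·16) = (1/1248)·K.
e_ss = 1/K_v = 31.2 ⇒ K_v = 5/156 ⇒ K = (5/156)/(1/1248) = 40.

40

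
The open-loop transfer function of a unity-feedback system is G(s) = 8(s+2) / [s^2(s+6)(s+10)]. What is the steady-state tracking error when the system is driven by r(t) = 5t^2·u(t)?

37.5

Two free integrators in G(s): this is a type 2 system.
K_a = lim_{s→0} s^2·G(s) = 8·2 / (6·10) = 4/15.
r(t) = 5t^2 gives R(s) = 10/s^3.
e_ss = 10/K_a = 10/(4/15) = 37.5.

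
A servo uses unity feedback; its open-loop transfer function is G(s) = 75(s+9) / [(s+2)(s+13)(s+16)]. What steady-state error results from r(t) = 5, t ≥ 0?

2080/1091

System type = 0 (no poles at s=0).
K_p = lim_{s→0} G(s) = 75·9 / (2·13·16) = 675/416.
e_ss = 5/(1 + K_p) = 5/(1091/416) = 2080/1091.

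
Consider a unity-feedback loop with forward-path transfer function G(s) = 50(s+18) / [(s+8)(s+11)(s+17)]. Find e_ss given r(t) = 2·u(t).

748/599

System type = 0 (no poles at s=0).
K_p = lim_{s→0} G(s) = 50·18 / (8·11·17) = 225/374.
e_ss = 2/(1 + K_p) = 2/(599/374) = 748/599.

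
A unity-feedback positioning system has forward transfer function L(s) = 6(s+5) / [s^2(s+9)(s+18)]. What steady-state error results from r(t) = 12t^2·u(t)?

Two free integrators in L(s): this is a type 2 system.
K_a = lim_{s→0} s^2·L(s) = 6·5 / (9·18) = 5/27.
r(t) = 12t^2 gives R(s) = 24/s^3.
e_ss = 24/K_a = 24/(5/27) = 129.6.

129.6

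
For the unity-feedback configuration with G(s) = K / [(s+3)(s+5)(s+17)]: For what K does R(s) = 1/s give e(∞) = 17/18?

No free integrators in G(s): this is a type 0 system.
K_p = lim_{s→0} G(s) = K / (3·5·17) = (1/255)·K.
e_ss = 1/(1 + K_p) = 17/18 ⇒ 1 + (1/255)·K = 18/17 ⇒ K = 15.

15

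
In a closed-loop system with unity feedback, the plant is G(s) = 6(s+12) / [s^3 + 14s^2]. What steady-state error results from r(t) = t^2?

The denominator has no term below 14s^2 — 2 poles at s=0, type 2.
K_a = lim_{s→0} s^2·G(s) = 6·12 / 14 = 36/7.
r(t) = t^2 gives R(s) = 2/s^3.
e_ss = 2/K_a = 2/(36/7) = 7/18.

7/18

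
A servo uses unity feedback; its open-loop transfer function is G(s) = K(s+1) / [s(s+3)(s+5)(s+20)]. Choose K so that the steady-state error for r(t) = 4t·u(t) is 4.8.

250

G(s) has one factor of s in the denominator, so the system is type 1.
K_v = lim_{s→0} s·G(s) = K·1 / (3·5·20) = (1/300)·K.
e_ss = 4/K_v = 4.8 ⇒ K_v = 5/6 ⇒ K = (5/6)/(1/300) = 250.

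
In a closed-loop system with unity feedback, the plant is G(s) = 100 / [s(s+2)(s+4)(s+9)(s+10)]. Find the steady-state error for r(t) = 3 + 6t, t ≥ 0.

G(s) has one factor of s in the denominator, so the system is type 1. Taking each input component in turn:
  • 3: tracked with zero error.
  • 6t: e_ss = 6/K_v with K_v=5/36 → 43.2.
Total e_ss = 43.2.

43.2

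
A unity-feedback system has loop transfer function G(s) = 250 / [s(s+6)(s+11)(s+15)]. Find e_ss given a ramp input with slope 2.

7.92

The open loop has one pole at the origin → type 1 system.
K_v = lim_{s→0} s·G(s) = 250 / (6·11·15) = 25/99.
e_ss = 2/K_v = 2/(25/99) = 7.92.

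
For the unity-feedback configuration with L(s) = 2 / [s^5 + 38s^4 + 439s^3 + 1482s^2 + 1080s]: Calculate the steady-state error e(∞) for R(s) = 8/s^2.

Lowest-order denominator term is 1080s, so the open loop has 1 pole at the origin → type 1 system.
K_v = lim_{s→0} s·L(s) = 2 / 1080 = 1/540.
e_ss = 8/K_v = 8/(1/540) = 4320.

4320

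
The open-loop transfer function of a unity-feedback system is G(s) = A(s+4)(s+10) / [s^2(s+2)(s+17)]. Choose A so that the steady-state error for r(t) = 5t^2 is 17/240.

120

Two free integrators in G(s): this is a type 2 system.
K_a = lim_{s→0} s^2·G(s) = A·4·10 / (2·17) = (20/17)·A.
e_ss = 10/K_a = 17/240 ⇒ K_a = 2400/17 ⇒ A = (2400/17)/(20/17) = 120.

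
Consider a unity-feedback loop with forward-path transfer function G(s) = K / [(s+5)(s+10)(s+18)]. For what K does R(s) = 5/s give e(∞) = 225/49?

80

The open loop has no poles at the origin → type 0 system.
K_p = lim_{s→0} G(s) = K / (5·10·18) = (1/900)·K.
e_ss = 5/(1 + K_p) = 225/49 ⇒ 1 + (1/900)·K = 49/45 ⇒ K = 80.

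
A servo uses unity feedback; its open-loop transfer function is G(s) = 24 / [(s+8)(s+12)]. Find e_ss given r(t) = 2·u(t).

The open loop has no poles at the origin → type 0 system.
K_p = lim_{s→0} G(s) = 24 / (8·12) = 0.25.
e_ss = 2/(1 + K_p) = 2/1.25 = 1.6.

1.6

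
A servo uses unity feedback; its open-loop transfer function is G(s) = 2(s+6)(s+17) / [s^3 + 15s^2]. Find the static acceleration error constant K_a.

Factoring s^2 from the denominator leaves a polynomial with constant term 15, so the system is type 2.
K_a = lim_{s→0} s^2·G(s) = 2·6·17 / 15 = 13.6.

13.6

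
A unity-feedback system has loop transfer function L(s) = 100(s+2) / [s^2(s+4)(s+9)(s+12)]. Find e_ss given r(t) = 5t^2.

21.6

System type = 2 (two poles at s=0).
K_a = lim_{s→0} s^2·L(s) = 100·2 / (4·9·12) = 25/54.
r(t) = 5t^2 gives R(s) = 10/s^3.
e_ss = 10/K_a = 10/(25/54) = 21.6.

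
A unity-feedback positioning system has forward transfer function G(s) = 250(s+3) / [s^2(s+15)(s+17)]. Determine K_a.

50/17

The open loop has two poles at the origin → type 2 system.
K_a = lim_{s→0} s^2·G(s) = 250·3 / (15·17) = 50/17.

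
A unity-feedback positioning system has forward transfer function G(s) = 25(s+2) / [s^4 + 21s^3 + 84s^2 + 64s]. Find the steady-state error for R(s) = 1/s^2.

1.28

The denominator has no term below 64s — 1 pole at s=0, type 1.
K_v = lim_{s→0} s·G(s) = 25·2 / 64 = 25/32.
e_ss = 1/K_v = 1/(25/32) = 1.28.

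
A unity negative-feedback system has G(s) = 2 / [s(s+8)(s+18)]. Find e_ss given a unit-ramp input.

72

System type = 1 (one pole at s=0).
K_v = lim_{s→0} s·G(s) = 2 / (8·18) = 1/72.
e_ss = 1/K_v = 1/(1/72) = 72.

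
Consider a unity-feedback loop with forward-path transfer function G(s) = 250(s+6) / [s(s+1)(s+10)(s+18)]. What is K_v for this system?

System type = 1 (one pole at s=0).
K_v = lim_{s→0} s·G(s) = 250·6 / (1·10·18) = 25/3.

25/3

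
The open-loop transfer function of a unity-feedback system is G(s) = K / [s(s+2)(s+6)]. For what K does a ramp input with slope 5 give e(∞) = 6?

10

One free integrator in G(s): this is a type 1 system.
K_v = lim_{s→0} s·G(s) = K / (2·6) = (1/12)·K.
e_ss = 5/K_v = 6 ⇒ K_v = 5/6 ⇒ K = (5/6)/(1/12) = 10.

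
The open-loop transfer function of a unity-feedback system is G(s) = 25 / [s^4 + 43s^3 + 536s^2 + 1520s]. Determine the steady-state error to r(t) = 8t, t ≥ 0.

Factoring s from the denominator leaves a polynomial with constant term 1520, so the system is type 1.
K_v = lim_{s→0} s·G(s) = 25 / 1520 = 5/304.
e_ss = 8/K_v = 8/(5/304) = 486.4.

486.4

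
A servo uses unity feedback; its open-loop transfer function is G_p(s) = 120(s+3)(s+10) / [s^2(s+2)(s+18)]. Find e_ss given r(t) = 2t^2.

G_p(s) has two factors of s in the denominator, so the system is type 2.
K_a = lim_{s→0} s^2·G_p(s) = 120·3·10 / (2·18) = 100.
r(t) = 2t^2 gives R(s) = 4/s^3.
e_ss = 4/K_a = 4/100 = 0.04.

0.04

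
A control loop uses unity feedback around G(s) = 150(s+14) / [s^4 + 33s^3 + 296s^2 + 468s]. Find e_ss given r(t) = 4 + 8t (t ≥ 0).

312/175

The denominator has no term below 468s — 1 pole at s=0, type 1. By superposition:
  • 4: tracked with zero error.
  • 8t: e_ss = 8/K_v with K_v=175/39 → 312/175.
Total e_ss = 312/175.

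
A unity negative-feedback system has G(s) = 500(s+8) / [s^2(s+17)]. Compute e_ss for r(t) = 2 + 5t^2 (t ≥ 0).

0.0425

System type = 2 (two poles at s=0). Treating each term separately:
  • 2: tracked with zero error.
  • 5t^2: e_ss = 10/K_a with K_a=4000/17 → 0.0425.
Total e_ss = 0.0425.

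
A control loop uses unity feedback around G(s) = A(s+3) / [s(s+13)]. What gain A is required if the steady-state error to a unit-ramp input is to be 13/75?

25

The open loop has one pole at the origin → type 1 system.
K_v = lim_{s→0} s·G(s) = A·3 / (13) = (3/13)·A.
e_ss = 1/K_v = 13/75 ⇒ K_v = 75/13 ⇒ A = (75/13)/(3/13) = 25.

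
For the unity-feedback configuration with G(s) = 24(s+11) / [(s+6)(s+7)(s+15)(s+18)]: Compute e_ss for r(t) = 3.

G(s) has no factors of s in the denominator, so the system is type 0.
K_p = lim_{s→0} G(s) = 24·11 / (6·7·15·18) = 22/945.
e_ss = 3/(1 + K_p) = 3/(967/945) = 2835/967.

2835/967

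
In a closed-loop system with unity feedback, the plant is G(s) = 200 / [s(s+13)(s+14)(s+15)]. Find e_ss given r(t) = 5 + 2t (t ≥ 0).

System type = 1 (one pole at s=0). Treating each term separately:
  • 5: tracked with zero error.
  • 2t: e_ss = 2/K_v with K_v=20/273 → 27.3.
Total e_ss = 27.3.

27.3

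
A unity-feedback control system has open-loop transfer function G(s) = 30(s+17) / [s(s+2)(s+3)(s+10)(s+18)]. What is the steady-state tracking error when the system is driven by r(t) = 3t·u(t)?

108/17

G(s) has one factor of s in the denominator, so the system is type 1.
K_v = lim_{s→0} s·G(s) = 30·17 / (2·3·10·18) = 17/36.
e_ss = 3/K_v = 3/(17/36) = 108/17.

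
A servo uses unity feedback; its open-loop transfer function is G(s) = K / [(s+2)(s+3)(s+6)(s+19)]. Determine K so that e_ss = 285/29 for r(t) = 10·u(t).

The open loop has no poles at the origin → type 0 system.
K_p = lim_{s→0} G(s) = K / (2·3·6·19) = (1/684)·K.
e_ss = 10/(1 + K_p) = 285/29 ⇒ 1 + (1/684)·K = 58/57 ⇒ K = 12.

12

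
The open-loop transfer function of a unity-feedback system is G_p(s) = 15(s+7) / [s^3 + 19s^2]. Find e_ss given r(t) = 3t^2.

Lowest-order denominator term is 19s^2, so the open loop has 2 poles at the origin → type 2 system.
K_a = lim_{s→0} s^2·G_p(s) = 15·7 / 19 = 105/19.
r(t) = 3t^2 gives R(s) = 6/s^3.
e_ss = 6/K_a = 6/(105/19) = 38/35.

38/35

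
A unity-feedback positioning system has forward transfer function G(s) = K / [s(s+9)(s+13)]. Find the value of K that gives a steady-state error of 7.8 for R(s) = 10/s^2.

150

One free integrator in G(s): this is a type 1 system.
K_v = lim_{s→0} s·G(s) = K / (9·13) = (1/117)·K.
e_ss = 10/K_v = 7.8 ⇒ K_v = 50/39 ⇒ K = (50/39)/(1/117) = 150.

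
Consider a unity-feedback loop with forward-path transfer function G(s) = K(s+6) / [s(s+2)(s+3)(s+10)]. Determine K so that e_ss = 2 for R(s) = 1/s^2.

G(s) has one factor of s in the denominator, so the system is type 1.
K_v = lim_{s→0} s·G(s) = K·6 / (2·3·10) = 0.1·K.
e_ss = 1/K_v = 2 ⇒ K_v = 0.5 ⇒ K = 0.5/0.1 = 5.

5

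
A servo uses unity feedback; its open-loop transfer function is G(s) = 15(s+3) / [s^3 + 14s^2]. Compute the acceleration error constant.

Factoring s^2 from the denominator leaves a polynomial with constant term 14, so the system is type 2.
K_a = lim_{s→0} s^2·G(s) = 15·3 / 14 = 45/14.

45/14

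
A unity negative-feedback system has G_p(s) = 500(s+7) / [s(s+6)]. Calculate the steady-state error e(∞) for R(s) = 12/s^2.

G_p(s) has one factor of s in the denominator, so the system is type 1.
K_v = lim_{s→0} s·G_p(s) = 500·7 / (6) = 1750/3.
e_ss = 12/K_v = 12/(1750/3) = 18/875.

18/875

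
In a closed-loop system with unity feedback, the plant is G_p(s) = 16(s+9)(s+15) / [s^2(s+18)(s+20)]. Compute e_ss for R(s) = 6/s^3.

System type = 2 (two poles at s=0).
K_a = lim_{s→0} s^2·G_p(s) = 16·9·15 / (18·20) = 6.
r(t) = 3t^2 gives R(s) = 6/s^3.
e_ss = 6/K_a = 6/6 = 1.

1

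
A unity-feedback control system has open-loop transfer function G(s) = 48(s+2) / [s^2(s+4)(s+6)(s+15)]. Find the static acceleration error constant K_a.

System type = 2 (two poles at s=0).
K_a = lim_{s→0} s^2·G(s) = 48·2 / (4·6·15) = 4/15.

4/15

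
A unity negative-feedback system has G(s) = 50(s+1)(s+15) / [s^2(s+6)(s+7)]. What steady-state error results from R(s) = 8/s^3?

0.448

G(s) has two factors of s in the denominator, so the system is type 2.
K_a = lim_{s→0} s^2·G(s) = 50·1·15 / (6·7) = 125/7.
r(t) = 4t^2 gives R(s) = 8/s^3.
e_ss = 8/K_a = 8/(125/7) = 0.448.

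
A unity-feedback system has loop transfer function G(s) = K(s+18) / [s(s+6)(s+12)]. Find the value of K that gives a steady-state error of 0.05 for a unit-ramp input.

One free integrator in G(s): this is a type 1 system.
K_v = lim_{s→0} s·G(s) = K·18 / (6·12) = 0.25·K.
e_ss = 1/K_v = 0.05 ⇒ K_v = 20 ⇒ K = 20/0.25 = 80.

80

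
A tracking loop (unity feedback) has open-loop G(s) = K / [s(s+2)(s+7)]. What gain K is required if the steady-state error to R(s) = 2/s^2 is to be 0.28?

100

G(s) has one factor of s in the denominator, so the system is type 1.
K_v = lim_{s→0} s·G(s) = K / (2·7) = (1/14)·K.
e_ss = 2/K_v = 0.28 ⇒ K_v = 50/7 ⇒ K = (50/7)/(1/14) = 100.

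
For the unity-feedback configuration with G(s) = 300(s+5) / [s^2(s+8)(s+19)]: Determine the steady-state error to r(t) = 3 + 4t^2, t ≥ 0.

304/375

G(s) has two factors of s in the denominator, so the system is type 2. Taking each input component in turn:
  • 3: tracked with zero error.
  • 4t^2: e_ss = 8/K_a with K_a=375/38 → 304/375.
Total e_ss = 304/375.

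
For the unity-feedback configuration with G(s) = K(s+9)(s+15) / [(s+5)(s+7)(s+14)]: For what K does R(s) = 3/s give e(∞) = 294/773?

The open loop has no poles at the origin → type 0 system.
K_p = lim_{s→0} G(s) = K·9·15 / (5·7·14) = (27/98)·K.
e_ss = 3/(1 + K_p) = 294/773 ⇒ 1 + (27/98)·K = 773/98 ⇒ K = 25.

25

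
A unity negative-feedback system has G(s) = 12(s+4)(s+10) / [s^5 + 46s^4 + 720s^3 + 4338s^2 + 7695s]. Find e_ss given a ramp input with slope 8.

Lowest-order denominator term is 7695s, so the open loop has 1 pole at the origin → type 1 system.
K_v = lim_{s→0} s·G(s) = 12·4·10 / 7695 = 32/513.
e_ss = 8/K_v = 8/(32/513) = 128.25.

128.25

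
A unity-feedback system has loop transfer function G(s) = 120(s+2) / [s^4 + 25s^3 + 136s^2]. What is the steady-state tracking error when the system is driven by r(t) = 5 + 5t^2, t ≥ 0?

17/3

Lowest-order denominator term is 136s^2, so the open loop has 2 poles at the origin → type 2 system. Treating each term separately:
  • 5: tracked with zero error.
  • 5t^2: e_ss = 10/K_a with K_a=30/17 → 17/3.
Total e_ss = 17/3.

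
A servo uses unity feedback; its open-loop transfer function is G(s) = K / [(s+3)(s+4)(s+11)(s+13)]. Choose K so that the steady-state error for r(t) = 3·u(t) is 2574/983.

250

The open loop has no poles at the origin → type 0 system.
K_p = lim_{s→0} G(s) = K / (3·4·11·13) = (1/1716)·K.
e_ss = 3/(1 + K_p) = 2574/983 ⇒ 1 + (1/1716)·K = 983/858 ⇒ K = 250.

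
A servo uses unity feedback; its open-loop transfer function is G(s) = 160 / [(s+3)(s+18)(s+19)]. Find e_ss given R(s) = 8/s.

No free integrators in G(s): this is a type 0 system.
K_p = lim_{s→0} G(s) = 160 / (3·18·19) = 80/513.
e_ss = 8/(1 + K_p) = 8/(593/513) = 4104/593.

4104/593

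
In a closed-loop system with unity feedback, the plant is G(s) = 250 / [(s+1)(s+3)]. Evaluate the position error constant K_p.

System type = 0 (no poles at s=0).
K_p = lim_{s→0} G(s) = 250 / (1·3) = 250/3.

250/3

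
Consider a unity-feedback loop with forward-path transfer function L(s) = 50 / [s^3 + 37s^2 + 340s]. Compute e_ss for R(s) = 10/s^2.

68

Lowest-order denominator term is 340s, so the open loop has 1 pole at the origin → type 1 system.
K_v = lim_{s→0} s·L(s) = 50 / 340 = 5/34.
e_ss = 10/K_v = 10/(5/34) = 68.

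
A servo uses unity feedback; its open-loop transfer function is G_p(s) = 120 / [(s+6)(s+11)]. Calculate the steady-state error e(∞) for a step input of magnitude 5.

The open loop has no poles at the origin → type 0 system.
K_p = lim_{s→0} G_p(s) = 120 / (6·11) = 20/11.
e_ss = 5/(1 + K_p) = 5/(31/11) = 55/31.

55/31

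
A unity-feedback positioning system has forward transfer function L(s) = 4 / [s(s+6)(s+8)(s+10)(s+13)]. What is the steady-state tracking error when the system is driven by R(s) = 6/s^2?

9360

L(s) has one factor of s in the denominator, so the system is type 1.
K_v = lim_{s→0} s·L(s) = 4 / (6·8·10·13) = 1/1560.
e_ss = 6/K_v = 6/(1/1560) = 9360.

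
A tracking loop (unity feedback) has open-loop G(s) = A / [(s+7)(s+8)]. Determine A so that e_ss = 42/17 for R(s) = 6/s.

80

No free integrators in G(s): this is a type 0 system.
K_p = lim_{s→0} G(s) = A / (7·8) = (1/56)·A.
e_ss = 6/(1 + K_p) = 42/17 ⇒ 1 + (1/56)·A = 17/7 ⇒ A = 80.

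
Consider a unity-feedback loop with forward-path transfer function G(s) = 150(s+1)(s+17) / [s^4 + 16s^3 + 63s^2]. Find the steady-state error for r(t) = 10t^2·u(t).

42/85

The denominator has no term below 63s^2 — 2 poles at s=0, type 2.
K_a = lim_{s→0} s^2·G(s) = 150·1·17 / 63 = 850/21.
r(t) = 10t^2 gives R(s) = 20/s^3.
e_ss = 20/K_a = 20/(850/21) = 42/85.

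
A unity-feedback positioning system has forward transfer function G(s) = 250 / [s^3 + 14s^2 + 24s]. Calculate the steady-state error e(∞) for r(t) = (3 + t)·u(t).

0.096

Factoring s from the denominator leaves a polynomial with constant term 24, so the system is type 1. Treating each term separately:
  • 3: tracked with zero error.
  • t: e_ss = 1/K_v with K_v=125/12 → 0.096.
Total e_ss = 0.096.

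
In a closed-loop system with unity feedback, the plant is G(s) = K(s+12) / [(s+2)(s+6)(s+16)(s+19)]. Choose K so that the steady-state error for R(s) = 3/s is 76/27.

20

G(s) has no factors of s in the denominator, so the system is type 0.
K_p = lim_{s→0} G(s) = K·12 / (2·6·16·19) = (1/304)·K.
e_ss = 3/(1 + K_p) = 76/27 ⇒ 1 + (1/304)·K = 81/76 ⇒ K = 20.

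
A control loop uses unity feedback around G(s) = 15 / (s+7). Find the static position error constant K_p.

The open loop has no poles at the origin → type 0 system.
K_p = lim_{s→0} G(s) = 15 / (7) = 15/7.

15/7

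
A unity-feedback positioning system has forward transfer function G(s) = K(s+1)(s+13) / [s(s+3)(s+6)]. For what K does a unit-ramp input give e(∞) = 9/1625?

The open loop has one pole at the origin → type 1 system.
K_v = lim_{s→0} s·G(s) = K·1·13 / (3·6) = (13/18)·K.
e_ss = 1/K_v = 9/1625 ⇒ K_v = 1625/9 ⇒ K = (1625/9)/(13/18) = 250.

250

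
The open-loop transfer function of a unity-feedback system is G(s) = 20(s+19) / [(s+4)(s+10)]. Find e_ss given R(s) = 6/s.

4/7

No free integrators in G(s): this is a type 0 system.
K_p = lim_{s→0} G(s) = 20·19 / (4·10) = 9.5.
e_ss = 6/(1 + K_p) = 6/10.5 = 4/7.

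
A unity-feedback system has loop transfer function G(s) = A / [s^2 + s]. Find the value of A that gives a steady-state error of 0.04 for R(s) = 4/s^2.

Factoring s from the denominator leaves a polynomial with constant term 1, so the system is type 1.
K_v = lim_{s→0} s·G(s) = A / 1 = 1·A.
e_ss = 4/K_v = 0.04 ⇒ K_v = 100 ⇒ A = 100/1 = 100.

100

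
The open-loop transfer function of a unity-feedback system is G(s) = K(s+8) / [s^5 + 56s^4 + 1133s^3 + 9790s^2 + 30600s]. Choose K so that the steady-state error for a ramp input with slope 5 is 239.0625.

The denominator has no term below 30600s — 1 pole at s=0, type 1.
K_v = lim_{s→0} s·G(s) = K·8 / 30600 = (1/3825)·K.
e_ss = 5/K_v = 239.0625 ⇒ K_v = 16/765 ⇒ K = (16/765)/(1/3825) = 80.

80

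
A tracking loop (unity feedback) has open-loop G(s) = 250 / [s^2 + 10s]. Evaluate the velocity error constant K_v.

25

The denominator has no term below 10s — 1 pole at s=0, type 1.
K_v = lim_{s→0} s·G(s) = 250 / 10 = 25.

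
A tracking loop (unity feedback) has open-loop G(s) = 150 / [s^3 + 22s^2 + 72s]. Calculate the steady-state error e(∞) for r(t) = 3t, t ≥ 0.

1.44

Factoring s from the denominator leaves a polynomial with constant term 72, so the system is type 1.
K_v = lim_{s→0} s·G(s) = 150 / 72 = 25/12.
e_ss = 3/K_v = 3/(25/12) = 1.44.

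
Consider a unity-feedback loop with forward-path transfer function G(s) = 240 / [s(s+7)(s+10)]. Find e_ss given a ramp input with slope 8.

G(s) has one factor of s in the denominator, so the system is type 1.
K_v = lim_{s→0} s·G(s) = 240 / (7·10) = 24/7.
e_ss = 8/K_v = 8/(24/7) = 7/3.

7/3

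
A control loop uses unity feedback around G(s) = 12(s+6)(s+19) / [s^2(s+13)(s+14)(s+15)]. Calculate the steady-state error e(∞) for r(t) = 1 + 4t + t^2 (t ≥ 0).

Two free integrators in G(s): this is a type 2 system. Taking each input component in turn:
  • 1: tracked with zero error.
  • 4t: tracked with zero error.
  • t^2: e_ss = 2/K_a with K_a=228/455 → 455/114.
Total e_ss = 455/114.

455/114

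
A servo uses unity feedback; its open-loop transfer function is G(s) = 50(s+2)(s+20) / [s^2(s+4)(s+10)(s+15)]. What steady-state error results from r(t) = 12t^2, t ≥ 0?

System type = 2 (two poles at s=0).
K_a = lim_{s→0} s^2·G(s) = 50·2·20 / (4·10·15) = 10/3.
r(t) = 12t^2 gives R(s) = 24/s^3.
e_ss = 24/K_a = 24/(10/3) = 7.2.

7.2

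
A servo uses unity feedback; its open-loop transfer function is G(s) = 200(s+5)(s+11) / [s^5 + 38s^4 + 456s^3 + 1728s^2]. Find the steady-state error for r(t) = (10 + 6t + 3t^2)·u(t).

1296/1375

Lowest-order denominator term is 1728s^2, so the open loop has 2 poles at the origin → type 2 system. Treating each term separately:
  • 10: tracked with zero error.
  • 6t: tracked with zero error.
  • 3t^2: e_ss = 6/K_a with K_a=1375/216 → 1296/1375.
Total e_ss = 1296/1375.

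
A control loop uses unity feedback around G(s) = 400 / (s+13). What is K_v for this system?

0

G(s) has no factors of s in the denominator, so the system is type 0.
K_v = lim_{s→0} s·G(s) = 0 (the extra factor of s kills the finite limit).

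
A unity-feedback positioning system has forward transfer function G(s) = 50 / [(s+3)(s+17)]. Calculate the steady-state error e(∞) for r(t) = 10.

The open loop has no poles at the origin → type 0 system.
K_p = lim_{s→0} G(s) = 50 / (3·17) = 50/51.
e_ss = 10/(1 + K_p) = 10/(101/51) = 510/101.

510/101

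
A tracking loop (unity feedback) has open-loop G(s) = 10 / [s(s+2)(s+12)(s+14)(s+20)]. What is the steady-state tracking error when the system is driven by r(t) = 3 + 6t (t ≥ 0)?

The open loop has one pole at the origin → type 1 system. By superposition:
  • 3: tracked with zero error.
  • 6t: e_ss = 6/K_v with K_v=1/672 → 4032.
Total e_ss = 4032.

4032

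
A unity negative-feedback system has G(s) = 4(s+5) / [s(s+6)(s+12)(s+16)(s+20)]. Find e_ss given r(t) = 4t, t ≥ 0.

4608

G(s) has one factor of s in the denominator, so the system is type 1.
K_v = lim_{s→0} s·G(s) = 4·5 / (6·12·16·20) = 1/1152.
e_ss = 4/K_v = 4/(1/1152) = 4608.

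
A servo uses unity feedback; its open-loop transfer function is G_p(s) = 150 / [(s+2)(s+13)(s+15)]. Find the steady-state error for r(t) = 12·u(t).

26/3

The open loop has no poles at the origin → type 0 system.
K_p = lim_{s→0} G_p(s) = 150 / (2·13·15) = 5/13.
e_ss = 12/(1 + K_p) = 12/(18/13) = 26/3.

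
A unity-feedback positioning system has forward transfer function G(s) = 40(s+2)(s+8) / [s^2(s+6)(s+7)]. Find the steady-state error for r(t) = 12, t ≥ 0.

0

Two free integrators in G(s): this is a type 2 system.
K_p = ∞ for a type-2 system; e_ss to a step is zero.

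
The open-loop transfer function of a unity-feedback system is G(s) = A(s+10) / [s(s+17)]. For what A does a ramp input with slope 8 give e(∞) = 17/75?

60

The open loop has one pole at the origin → type 1 system.
K_v = lim_{s→0} s·G(s) = A·10 / (17) = (10/17)·A.
e_ss = 8/K_v = 17/75 ⇒ K_v = 600/17 ⇒ A = (600/17)/(10/17) = 60.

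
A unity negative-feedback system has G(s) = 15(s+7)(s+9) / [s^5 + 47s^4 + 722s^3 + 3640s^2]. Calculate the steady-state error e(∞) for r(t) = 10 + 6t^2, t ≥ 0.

416/9

The denominator has no term below 3640s^2 — 2 poles at s=0, type 2. By superposition:
  • 10: tracked with zero error.
  • 6t^2: e_ss = 12/K_a with K_a=27/104 → 416/9.
Total e_ss = 416/9.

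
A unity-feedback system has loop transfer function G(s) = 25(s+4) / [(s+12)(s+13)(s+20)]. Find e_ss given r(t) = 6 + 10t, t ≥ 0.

The open loop has no poles at the origin → type 0 system. Taking each input component in turn:
  • 6: e_ss = 6/(1+K_p) with K_p=5/156 → 936/161.
  • 10t: a type-0 system cannot track it, e_ss → ∞.
The unbounded component dominates.

infinity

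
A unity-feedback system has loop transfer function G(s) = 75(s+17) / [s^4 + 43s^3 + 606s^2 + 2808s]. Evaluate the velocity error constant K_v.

The denominator has no term below 2808s — 1 pole at s=0, type 1.
K_v = lim_{s→0} s·G(s) = 75·17 / 2808 = 425/936.

425/936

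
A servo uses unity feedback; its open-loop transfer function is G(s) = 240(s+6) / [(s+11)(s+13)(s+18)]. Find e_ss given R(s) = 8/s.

1144/223

G(s) has no factors of s in the denominator, so the system is type 0.
K_p = lim_{s→0} G(s) = 240·6 / (11·13·18) = 80/143.
e_ss = 8/(1 + K_p) = 8/(223/143) = 1144/223.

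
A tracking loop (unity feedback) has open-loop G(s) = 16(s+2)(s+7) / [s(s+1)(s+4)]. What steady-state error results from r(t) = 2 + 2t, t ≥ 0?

1/28

G(s) has one factor of s in the denominator, so the system is type 1. Taking each input component in turn:
  • 2: tracked with zero error.
  • 2t: e_ss = 2/K_v with K_v=56 → 1/28.
Total e_ss = 1/28.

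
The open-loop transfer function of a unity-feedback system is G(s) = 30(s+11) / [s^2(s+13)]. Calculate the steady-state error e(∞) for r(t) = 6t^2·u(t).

System type = 2 (two poles at s=0).
K_a = lim_{s→0} s^2·G(s) = 30·11 / (13) = 330/13.
r(t) = 6t^2 gives R(s) = 12/s^3.
e_ss = 12/K_a = 12/(330/13) = 26/55.

26/55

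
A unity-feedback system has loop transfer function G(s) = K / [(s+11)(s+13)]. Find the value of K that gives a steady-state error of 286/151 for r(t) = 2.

8

The open loop has no poles at the origin → type 0 system.
K_p = lim_{s→0} G(s) = K / (11·13) = (1/143)·K.
e_ss = 2/(1 + K_p) = 286/151 ⇒ 1 + (1/143)·K = 151/143 ⇒ K = 8.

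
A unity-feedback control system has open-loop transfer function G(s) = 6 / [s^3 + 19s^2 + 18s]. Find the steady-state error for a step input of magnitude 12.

0

The denominator has no term below 18s — 1 pole at s=0, type 1.
A type-1 system has K_p = ∞, so it tracks a step input with zero steady-state error.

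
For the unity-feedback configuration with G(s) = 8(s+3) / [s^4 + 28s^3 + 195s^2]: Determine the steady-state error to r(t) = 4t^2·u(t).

Factoring s^2 from the denominator leaves a polynomial with constant term 195, so the system is type 2.
K_a = lim_{s→0} s^2·G(s) = 8·3 / 195 = 8/65.
r(t) = 4t^2 gives R(s) = 8/s^3.
e_ss = 8/K_a = 8/(8/65) = 65.

65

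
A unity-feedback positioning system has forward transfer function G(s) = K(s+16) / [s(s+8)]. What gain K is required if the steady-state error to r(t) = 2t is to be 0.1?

G(s) has one factor of s in the denominator, so the system is type 1.
K_v = lim_{s→0} s·G(s) = K·16 / (8) = 2·K.
e_ss = 2/K_v = 0.1 ⇒ K_v = 20 ⇒ K = 20/2 = 10.

10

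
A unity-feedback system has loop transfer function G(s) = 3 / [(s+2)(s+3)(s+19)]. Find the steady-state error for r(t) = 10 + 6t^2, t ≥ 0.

G(s) has no factors of s in the denominator, so the system is type 0. Treating each term separately:
  • 10: e_ss = 10/(1+K_p) with K_p=1/38 → 380/39.
  • 6t^2: a type-0 system cannot track it, e_ss → ∞.
The unbounded component dominates.

infinity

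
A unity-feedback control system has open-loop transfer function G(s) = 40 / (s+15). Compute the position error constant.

8/3

No free integrators in G(s): this is a type 0 system.
K_p = lim_{s→0} G(s) = 40 / (15) = 8/3.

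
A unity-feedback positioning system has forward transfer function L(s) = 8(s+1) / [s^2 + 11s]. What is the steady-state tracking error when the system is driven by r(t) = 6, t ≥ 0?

Lowest-order denominator term is 11s, so the open loop has 1 pole at the origin → type 1 system.
K_p = ∞ for a type-1 system; e_ss to a step is zero.

0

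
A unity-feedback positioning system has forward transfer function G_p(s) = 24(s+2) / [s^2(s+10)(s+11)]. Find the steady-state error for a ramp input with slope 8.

Two free integrators in G_p(s): this is a type 2 system.
K_v = ∞ for a type-2 system; e_ss to a ramp is zero.

0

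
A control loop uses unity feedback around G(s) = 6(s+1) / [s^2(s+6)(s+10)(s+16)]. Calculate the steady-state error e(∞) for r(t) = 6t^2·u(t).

G(s) has two factors of s in the denominator, so the system is type 2.
K_a = lim_{s→0} s^2·G(s) = 6·1 / (6·10·16) = 1/160.
r(t) = 6t^2 gives R(s) = 12/s^3.
e_ss = 12/K_a = 12/(1/160) = 1920.

1920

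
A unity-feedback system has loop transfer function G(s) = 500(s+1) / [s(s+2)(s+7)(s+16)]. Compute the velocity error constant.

125/56

G(s) has one factor of s in the denominator, so the system is type 1.
K_v = lim_{s→0} s·G(s) = 500·1 / (2·7·16) = 125/56.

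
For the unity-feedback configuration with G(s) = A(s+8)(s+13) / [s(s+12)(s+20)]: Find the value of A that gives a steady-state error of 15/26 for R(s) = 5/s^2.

20

The open loop has one pole at the origin → type 1 system.
K_v = lim_{s→0} s·G(s) = A·8·13 / (12·20) = (13/30)·A.
e_ss = 5/K_v = 15/26 ⇒ K_v = 26/3 ⇒ A = (26/3)/(13/30) = 20.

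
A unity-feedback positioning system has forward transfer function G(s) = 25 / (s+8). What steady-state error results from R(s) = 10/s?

No free integrators in G(s): this is a type 0 system.
K_p = lim_{s→0} G(s) = 25 / (8) = 3.125.
e_ss = 10/(1 + K_p) = 10/4.125 = 80/33.

80/33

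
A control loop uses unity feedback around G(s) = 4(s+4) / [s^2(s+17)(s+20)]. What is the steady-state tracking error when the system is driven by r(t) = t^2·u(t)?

System type = 2 (two poles at s=0).
K_a = lim_{s→0} s^2·G(s) = 4·4 / (17·20) = 4/85.
r(t) = t^2 gives R(s) = 2/s^3.
e_ss = 2/K_a = 2/(4/85) = 42.5.

42.5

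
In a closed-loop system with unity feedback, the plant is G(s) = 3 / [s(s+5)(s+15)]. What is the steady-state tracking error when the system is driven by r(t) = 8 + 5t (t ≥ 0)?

125

One free integrator in G(s): this is a type 1 system. Taking each input component in turn:
  • 8: tracked with zero error.
  • 5t: e_ss = 5/K_v with K_v=0.04 → 125.
Total e_ss = 125.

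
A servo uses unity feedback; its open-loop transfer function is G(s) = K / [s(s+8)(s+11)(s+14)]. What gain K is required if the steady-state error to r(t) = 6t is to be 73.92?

G(s) has one factor of s in the denominator, so the system is type 1.
K_v = lim_{s→0} s·G(s) = K / (8·11·14) = (1/1232)·K.
e_ss = 6/K_v = 73.92 ⇒ K_v = 25/308 ⇒ K = (25/308)/(1/1232) = 100.

100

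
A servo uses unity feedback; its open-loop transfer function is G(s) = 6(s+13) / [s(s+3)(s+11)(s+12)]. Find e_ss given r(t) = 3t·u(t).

198/13

System type = 1 (one pole at s=0).
K_v = lim_{s→0} s·G(s) = 6·13 / (3·11·12) = 13/66.
e_ss = 3/K_v = 3/(13/66) = 198/13.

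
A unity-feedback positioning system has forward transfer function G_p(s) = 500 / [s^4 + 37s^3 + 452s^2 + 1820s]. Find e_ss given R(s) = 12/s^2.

The denominator has no term below 1820s — 1 pole at s=0, type 1.
K_v = lim_{s→0} s·G_p(s) = 500 / 1820 = 25/91.
e_ss = 12/K_v = 12/(25/91) = 43.68.

43.68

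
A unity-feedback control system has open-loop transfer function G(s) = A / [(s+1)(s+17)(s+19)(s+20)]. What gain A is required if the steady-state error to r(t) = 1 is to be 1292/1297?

25

System type = 0 (no poles at s=0).
K_p = lim_{s→0} G(s) = A / (1·17·19·20) = (1/6460)·A.
e_ss = 1/(1 + K_p) = 1292/1297 ⇒ 1 + (1/6460)·A = 1297/1292 ⇒ A = 25.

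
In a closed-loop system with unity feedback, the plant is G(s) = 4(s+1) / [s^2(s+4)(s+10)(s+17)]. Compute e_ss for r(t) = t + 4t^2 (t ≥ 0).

G(s) has two factors of s in the denominator, so the system is type 2. By superposition:
  • t: tracked with zero error.
  • 4t^2: e_ss = 8/K_a with K_a=1/170 → 1360.
Total e_ss = 1360.

1360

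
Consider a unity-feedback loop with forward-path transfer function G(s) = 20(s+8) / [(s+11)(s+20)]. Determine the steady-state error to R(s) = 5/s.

System type = 0 (no poles at s=0).
K_p = lim_{s→0} G(s) = 20·8 / (11·20) = 8/11.
e_ss = 5/(1 + K_p) = 5/(19/11) = 55/19.

55/19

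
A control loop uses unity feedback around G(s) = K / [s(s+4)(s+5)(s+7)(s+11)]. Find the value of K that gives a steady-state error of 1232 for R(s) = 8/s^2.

One free integrator in G(s): this is a type 1 system.
K_v = lim_{s→0} s·G(s) = K / (4·5·7·11) = (1/1540)·K.
e_ss = 8/K_v = 1232 ⇒ K_v = 1/154 ⇒ K = (1/154)/(1/1540) = 10.

10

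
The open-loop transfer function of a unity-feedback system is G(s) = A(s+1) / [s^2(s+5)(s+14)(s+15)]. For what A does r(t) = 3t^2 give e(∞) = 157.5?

40

System type = 2 (two poles at s=0).
K_a = lim_{s→0} s^2·G(s) = A·1 / (5·14·15) = (1/1050)·A.
e_ss = 6/K_a = 157.5 ⇒ K_a = 4/105 ⇒ A = (4/105)/(1/1050) = 40.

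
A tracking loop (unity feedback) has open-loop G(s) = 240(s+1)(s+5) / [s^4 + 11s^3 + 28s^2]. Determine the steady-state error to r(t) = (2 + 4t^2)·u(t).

14/75

Lowest-order denominator term is 28s^2, so the open loop has 2 poles at the origin → type 2 system. Treating each term separately:
  • 2: tracked with zero error.
  • 4t^2: e_ss = 8/K_a with K_a=300/7 → 14/75.
Total e_ss = 14/75.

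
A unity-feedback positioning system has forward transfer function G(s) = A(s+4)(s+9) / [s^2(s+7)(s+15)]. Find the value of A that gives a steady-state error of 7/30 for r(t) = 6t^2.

150

Two free integrators in G(s): this is a type 2 system.
K_a = lim_{s→0} s^2·G(s) = A·4·9 / (7·15) = (12/35)·A.
e_ss = 12/K_a = 7/30 ⇒ K_a = 360/7 ⇒ A = (360/7)/(12/35) = 150.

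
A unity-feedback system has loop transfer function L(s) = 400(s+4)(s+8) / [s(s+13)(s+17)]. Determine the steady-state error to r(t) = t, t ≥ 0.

L(s) has one factor of s in the denominator, so the system is type 1.
K_v = lim_{s→0} s·L(s) = 400·4·8 / (13·17) = 12800/221.
e_ss = 1/K_v = 1/(12800/221) = 221/12800.

221/12800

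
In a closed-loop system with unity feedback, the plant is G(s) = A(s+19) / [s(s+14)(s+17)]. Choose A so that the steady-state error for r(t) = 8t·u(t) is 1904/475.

System type = 1 (one pole at s=0).
K_v = lim_{s→0} s·G(s) = A·19 / (14·17) = (19/238)·A.
e_ss = 8/K_v = 1904/475 ⇒ K_v = 475/238 ⇒ A = (475/238)/(19/238) = 25.

25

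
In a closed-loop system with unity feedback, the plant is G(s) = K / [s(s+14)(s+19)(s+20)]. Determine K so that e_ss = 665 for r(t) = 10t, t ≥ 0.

G(s) has one factor of s in the denominator, so the system is type 1.
K_v = lim_{s→0} s·G(s) = K / (14·19·20) = (1/5320)·K.
e_ss = 10/K_v = 665 ⇒ K_v = 2/133 ⇒ K = (2/133)/(1/5320) = 80.

80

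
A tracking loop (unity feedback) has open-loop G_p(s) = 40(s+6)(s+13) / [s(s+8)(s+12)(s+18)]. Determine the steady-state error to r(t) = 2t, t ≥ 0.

One free integrator in G_p(s): this is a type 1 system.
K_v = lim_{s→0} s·G_p(s) = 40·6·13 / (8·12·18) = 65/36.
e_ss = 2/K_v = 2/(65/36) = 72/65.

72/65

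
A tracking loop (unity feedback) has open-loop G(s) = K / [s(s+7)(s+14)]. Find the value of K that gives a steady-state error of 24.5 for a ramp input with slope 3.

G(s) has one factor of s in the denominator, so the system is type 1.
K_v = lim_{s→0} s·G(s) = K / (7·14) = (1/98)·K.
e_ss = 3/K_v = 24.5 ⇒ K_v = 6/49 ⇒ K = (6/49)/(1/98) = 12.

12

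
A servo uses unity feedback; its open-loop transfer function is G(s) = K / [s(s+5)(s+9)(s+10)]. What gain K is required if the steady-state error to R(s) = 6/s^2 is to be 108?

25

System type = 1 (one pole at s=0).
K_v = lim_{s→0} s·G(s) = K / (5·9·10) = (1/450)·K.
e_ss = 6/K_v = 108 ⇒ K_v = 1/18 ⇒ K = (1/18)/(1/450) = 25.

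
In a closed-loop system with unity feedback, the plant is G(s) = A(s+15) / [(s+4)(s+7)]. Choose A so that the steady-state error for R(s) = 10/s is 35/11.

G(s) has no factors of s in the denominator, so the system is type 0.
K_p = lim_{s→0} G(s) = A·15 / (4·7) = (15/28)·A.
e_ss = 10/(1 + K_p) = 35/11 ⇒ 1 + (15/28)·A = 22/7 ⇒ A = 4.

4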